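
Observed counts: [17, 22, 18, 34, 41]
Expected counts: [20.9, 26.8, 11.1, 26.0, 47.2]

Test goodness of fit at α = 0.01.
Chi-square goodness of fit test:
H₀: observed counts match expected distribution
H₁: observed counts differ from expected distribution
df = k - 1 = 4
χ² = Σ(O - E)²/E
   = (17 - 20.9)²/20.9 + (22 - 26.8)²/26.8 + (18 - 11.1)²/11.1 + (34 - 26.0)²/26.0 + (41 - 47.2)²/47.2
   = 0.728 + 0.860 + 4.289 + 2.462 + 0.814
   = 9.15
p-value = 0.0574

Since p-value > α = 0.01, we fail to reject H₀.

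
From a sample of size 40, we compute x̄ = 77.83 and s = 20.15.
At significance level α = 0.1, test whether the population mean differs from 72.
One-sample t-test:
H₀: μ = 72
H₁: μ ≠ 72
df = n - 1 = 39
t = (x̄ - μ₀) / (s/√n) = (77.83 - 72) / (20.15/√40) = 1.830
p-value = 0.0749

Since p-value < α = 0.1, we reject H₀.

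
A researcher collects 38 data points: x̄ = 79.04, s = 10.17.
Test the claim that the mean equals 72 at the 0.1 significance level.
One-sample t-test:
H₀: μ = 72
H₁: μ ≠ 72
df = n - 1 = 37
t = (x̄ - μ₀) / (s/√n) = (79.04 - 72) / (10.17/√38) = 4.267
p-value = 0.0001

Since p-value < α = 0.1, we reject H₀.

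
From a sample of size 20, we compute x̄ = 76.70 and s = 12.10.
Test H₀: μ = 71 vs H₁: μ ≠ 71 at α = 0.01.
One-sample t-test:
H₀: μ = 71
H₁: μ ≠ 71
df = n - 1 = 19
t = (x̄ - μ₀) / (s/√n) = (76.70 - 71) / (12.10/√20) = 2.107
p-value = 0.0487

Since p-value > α = 0.01, we fail to reject H₀.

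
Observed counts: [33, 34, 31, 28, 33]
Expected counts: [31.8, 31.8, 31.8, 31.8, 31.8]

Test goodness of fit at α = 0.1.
Chi-square goodness of fit test:
H₀: observed counts match expected distribution
H₁: observed counts differ from expected distribution
df = k - 1 = 4
χ² = Σ(O - E)²/E
   = (33 - 31.8)²/31.8 + (34 - 31.8)²/31.8 + (31 - 31.8)²/31.8 + (28 - 31.8)²/31.8 + (33 - 31.8)²/31.8
   = 0.045 + 0.152 + 0.020 + 0.454 + 0.045
   = 0.72
p-value = 0.9492

Since p-value > α = 0.1, we fail to reject H₀.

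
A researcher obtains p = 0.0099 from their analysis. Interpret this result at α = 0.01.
Since p = 0.0099 < α = 0.01, reject H₀.
There is sufficient evidence to reject the null hypothesis; the result is statistically significant at the 0.01 level.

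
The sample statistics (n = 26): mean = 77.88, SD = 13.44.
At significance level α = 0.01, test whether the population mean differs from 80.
One-sample t-test:
H₀: μ = 80
H₁: μ ≠ 80
df = n - 1 = 25
t = (x̄ - μ₀) / (s/√n) = (77.88 - 80) / (13.44/√26) = -0.804
p-value = 0.4288

Since p-value > α = 0.01, we fail to reject H₀.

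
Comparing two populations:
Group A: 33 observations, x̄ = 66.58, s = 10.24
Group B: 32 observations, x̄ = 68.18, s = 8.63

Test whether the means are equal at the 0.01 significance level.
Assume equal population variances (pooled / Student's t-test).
Student's two-sample t-test (equal variances):
H₀: μ₁ = μ₂
H₁: μ₁ ≠ μ₂
df = n₁ + n₂ - 2 = 63
Pooled variance s_p² = [(n₁-1)s₁² + (n₂-1)s₂²] / (n₁ + n₂ - 2) = [(32)(10.24²) + (31)(8.63²)] / 63 = 89.9084
SE = √(s_p²(1/n₁ + 1/n₂)) = √(89.9084 × (1/33 + 1/32)) = 2.3525
t = (x̄₁ - x̄₂) / SE = (66.58 - 68.18) / 2.3525 = -1.60 / 2.3525 = -0.680
p-value = 0.4989

Since p-value > α = 0.01, we fail to reject H₀.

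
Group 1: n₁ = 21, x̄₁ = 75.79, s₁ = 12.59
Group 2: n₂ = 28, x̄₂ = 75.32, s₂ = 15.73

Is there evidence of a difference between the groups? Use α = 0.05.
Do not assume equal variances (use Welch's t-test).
Welch's two-sample t-test:
H₀: μ₁ = μ₂
H₁: μ₁ ≠ μ₂
s₁²/n₁ = 12.59²/21 = 7.5480,  s₂²/n₂ = 15.73²/28 = 8.8369
SE = √(s₁²/n₁ + s₂²/n₂) = √(7.5480 + 8.8369) = 4.0478
df (Welch-Satterthwaite) = (s₁²/n₁ + s₂²/n₂)² / [(s₁²/n₁)²/(n₁-1) + (s₂²/n₂)²/(n₂-1)] ≈ 46.76
t = (x̄₁ - x̄₂) / SE = (75.79 - 75.32) / 4.0478 = 0.47 / 4.0478 = 0.116
p-value = 0.9081

Since p-value > α = 0.05, we fail to reject H₀.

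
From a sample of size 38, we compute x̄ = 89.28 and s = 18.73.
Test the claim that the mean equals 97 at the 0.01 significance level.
One-sample t-test:
H₀: μ = 97
H₁: μ ≠ 97
df = n - 1 = 37
t = (x̄ - μ₀) / (s/√n) = (89.28 - 97) / (18.73/√38) = -2.541
p-value = 0.0154

Since p-value > α = 0.01, we fail to reject H₀.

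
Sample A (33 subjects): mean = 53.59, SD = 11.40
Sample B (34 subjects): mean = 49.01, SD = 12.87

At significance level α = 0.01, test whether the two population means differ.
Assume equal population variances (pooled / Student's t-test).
Student's two-sample t-test (equal variances):
H₀: μ₁ = μ₂
H₁: μ₁ ≠ μ₂
df = n₁ + n₂ - 2 = 65
Pooled variance s_p² = [(n₁-1)s₁² + (n₂-1)s₂²] / (n₁ + n₂ - 2) = [(32)(11.40²) + (33)(12.87²)] / 65 = 148.0729
SE = √(s_p²(1/n₁ + 1/n₂)) = √(148.0729 × (1/33 + 1/34)) = 2.9736
t = (x̄₁ - x̄₂) / SE = (53.59 - 49.01) / 2.9736 = 4.58 / 2.9736 = 1.540
p-value = 0.1284

Since p-value > α = 0.01, we fail to reject H₀.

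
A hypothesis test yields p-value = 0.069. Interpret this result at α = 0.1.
Since p = 0.069 < α = 0.1, reject H₀.
There is sufficient evidence to reject the null hypothesis; the result is statistically significant at the 0.1 level.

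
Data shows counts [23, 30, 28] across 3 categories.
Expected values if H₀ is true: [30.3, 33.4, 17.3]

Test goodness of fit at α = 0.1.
Chi-square goodness of fit test:
H₀: observed counts match expected distribution
H₁: observed counts differ from expected distribution
df = k - 1 = 2
χ² = Σ(O - E)²/E
   = (23 - 30.3)²/30.3 + (30 - 33.4)²/33.4 + (28 - 17.3)²/17.3
   = 1.759 + 0.346 + 6.618
   = 8.72
p-value = 0.0128

Since p-value < α = 0.1, we reject H₀.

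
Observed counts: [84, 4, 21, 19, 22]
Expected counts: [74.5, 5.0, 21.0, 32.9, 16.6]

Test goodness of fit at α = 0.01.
Chi-square goodness of fit test:
H₀: observed counts match expected distribution
H₁: observed counts differ from expected distribution
df = k - 1 = 4
χ² = Σ(O - E)²/E
   = (84 - 74.5)²/74.5 + (4 - 5.0)²/5.0 + (21 - 21.0)²/21.0 + (19 - 32.9)²/32.9 + (22 - 16.6)²/16.6
   = 1.211 + 0.200 + 0.000 + 5.873 + 1.757
   = 9.04
p-value = 0.0601

Since p-value > α = 0.01, we fail to reject H₀.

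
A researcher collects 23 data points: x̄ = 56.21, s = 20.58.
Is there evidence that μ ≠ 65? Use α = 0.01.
One-sample t-test:
H₀: μ = 65
H₁: μ ≠ 65
df = n - 1 = 22
t = (x̄ - μ₀) / (s/√n) = (56.21 - 65) / (20.58/√23) = -2.048
p-value = 0.0526

Since p-value > α = 0.01, we fail to reject H₀.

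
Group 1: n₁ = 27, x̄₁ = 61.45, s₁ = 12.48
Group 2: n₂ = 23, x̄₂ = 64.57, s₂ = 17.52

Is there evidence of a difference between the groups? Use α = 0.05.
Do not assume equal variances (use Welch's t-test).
Welch's two-sample t-test:
H₀: μ₁ = μ₂
H₁: μ₁ ≠ μ₂
s₁²/n₁ = 12.48²/27 = 5.7685,  s₂²/n₂ = 17.52²/23 = 13.3457
SE = √(s₁²/n₁ + s₂²/n₂) = √(5.7685 + 13.3457) = 4.3720
df (Welch-Satterthwaite) = (s₁²/n₁ + s₂²/n₂)² / [(s₁²/n₁)²/(n₁-1) + (s₂²/n₂)²/(n₂-1)] ≈ 38.97
t = (x̄₁ - x̄₂) / SE = (61.45 - 64.57) / 4.3720 = -3.12 / 4.3720 = -0.714
p-value = 0.4797

Since p-value > α = 0.05, we fail to reject H₀.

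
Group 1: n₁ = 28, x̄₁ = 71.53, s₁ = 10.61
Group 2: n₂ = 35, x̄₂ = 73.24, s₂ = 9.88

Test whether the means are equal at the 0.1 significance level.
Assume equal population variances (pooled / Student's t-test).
Student's two-sample t-test (equal variances):
H₀: μ₁ = μ₂
H₁: μ₁ ≠ μ₂
df = n₁ + n₂ - 2 = 61
Pooled variance s_p² = [(n₁-1)s₁² + (n₂-1)s₂²] / (n₁ + n₂ - 2) = [(27)(10.61²) + (34)(9.88²)] / 61 = 104.2350
SE = √(s_p²(1/n₁ + 1/n₂)) = √(104.2350 × (1/28 + 1/35)) = 2.5886
t = (x̄₁ - x̄₂) / SE = (71.53 - 73.24) / 2.5886 = -1.71 / 2.5886 = -0.661
p-value = 0.5114

Since p-value > α = 0.1, we fail to reject H₀.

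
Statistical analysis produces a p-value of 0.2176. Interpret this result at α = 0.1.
Since p = 0.2176 > α = 0.1, fail to reject H₀.
There is insufficient evidence to reject the null hypothesis; the result is not statistically significant at the 0.1 level.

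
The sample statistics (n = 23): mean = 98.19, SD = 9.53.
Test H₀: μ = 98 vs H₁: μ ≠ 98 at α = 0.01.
One-sample t-test:
H₀: μ = 98
H₁: μ ≠ 98
df = n - 1 = 22
t = (x̄ - μ₀) / (s/√n) = (98.19 - 98) / (9.53/√23) = 0.096
p-value = 0.9247

Since p-value > α = 0.01, we fail to reject H₀.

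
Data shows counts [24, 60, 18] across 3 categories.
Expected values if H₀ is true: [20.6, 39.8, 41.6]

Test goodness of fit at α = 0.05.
Chi-square goodness of fit test:
H₀: observed counts match expected distribution
H₁: observed counts differ from expected distribution
df = k - 1 = 2
χ² = Σ(O - E)²/E
   = (24 - 20.6)²/20.6 + (60 - 39.8)²/39.8 + (18 - 41.6)²/41.6
   = 0.561 + 10.252 + 13.388
   = 24.20
p-value < 0.0001

Since p-value < α = 0.05, we reject H₀.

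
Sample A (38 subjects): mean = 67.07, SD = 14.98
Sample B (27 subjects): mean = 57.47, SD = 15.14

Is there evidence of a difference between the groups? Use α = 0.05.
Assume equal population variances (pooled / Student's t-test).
Student's two-sample t-test (equal variances):
H₀: μ₁ = μ₂
H₁: μ₁ ≠ μ₂
df = n₁ + n₂ - 2 = 63
Pooled variance s_p² = [(n₁-1)s₁² + (n₂-1)s₂²] / (n₁ + n₂ - 2) = [(37)(14.98²) + (26)(15.14²)] / 63 = 226.3893
SE = √(s_p²(1/n₁ + 1/n₂)) = √(226.3893 × (1/38 + 1/27)) = 3.7871
t = (x̄₁ - x̄₂) / SE = (67.07 - 57.47) / 3.7871 = 9.60 / 3.7871 = 2.535
p-value = 0.0137

Since p-value < α = 0.05, we reject H₀.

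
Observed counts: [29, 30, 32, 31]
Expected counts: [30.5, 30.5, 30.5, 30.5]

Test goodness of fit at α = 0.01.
Chi-square goodness of fit test:
H₀: observed counts match expected distribution
H₁: observed counts differ from expected distribution
df = k - 1 = 3
χ² = Σ(O - E)²/E
   = (29 - 30.5)²/30.5 + (30 - 30.5)²/30.5 + (32 - 30.5)²/30.5 + (31 - 30.5)²/30.5
   = 0.074 + 0.008 + 0.074 + 0.008
   = 0.16
p-value = 0.9832

Since p-value > α = 0.01, we fail to reject H₀.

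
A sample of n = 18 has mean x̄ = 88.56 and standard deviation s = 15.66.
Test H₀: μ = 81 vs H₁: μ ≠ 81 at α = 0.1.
One-sample t-test:
H₀: μ = 81
H₁: μ ≠ 81
df = n - 1 = 17
t = (x̄ - μ₀) / (s/√n) = (88.56 - 81) / (15.66/√18) = 2.048
p-value = 0.0563

Since p-value < α = 0.1, we reject H₀.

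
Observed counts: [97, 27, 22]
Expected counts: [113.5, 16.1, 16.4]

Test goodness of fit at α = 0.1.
Chi-square goodness of fit test:
H₀: observed counts match expected distribution
H₁: observed counts differ from expected distribution
df = k - 1 = 2
χ² = Σ(O - E)²/E
   = (97 - 113.5)²/113.5 + (27 - 16.1)²/16.1 + (22 - 16.4)²/16.4
   = 2.399 + 7.380 + 1.912
   = 11.69
p-value = 0.0029

Since p-value < α = 0.1, we reject H₀.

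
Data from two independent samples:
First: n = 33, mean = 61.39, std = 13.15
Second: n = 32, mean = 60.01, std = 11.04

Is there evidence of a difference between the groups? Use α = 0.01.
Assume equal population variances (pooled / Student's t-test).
Student's two-sample t-test (equal variances):
H₀: μ₁ = μ₂
H₁: μ₁ ≠ μ₂
df = n₁ + n₂ - 2 = 63
Pooled variance s_p² = [(n₁-1)s₁² + (n₂-1)s₂²] / (n₁ + n₂ - 2) = [(32)(13.15²) + (31)(11.04²)] / 63 = 147.8071
SE = √(s_p²(1/n₁ + 1/n₂)) = √(147.8071 × (1/33 + 1/32)) = 3.0163
t = (x̄₁ - x̄₂) / SE = (61.39 - 60.01) / 3.0163 = 1.38 / 3.0163 = 0.458
p-value = 0.6489

Since p-value > α = 0.01, we fail to reject H₀.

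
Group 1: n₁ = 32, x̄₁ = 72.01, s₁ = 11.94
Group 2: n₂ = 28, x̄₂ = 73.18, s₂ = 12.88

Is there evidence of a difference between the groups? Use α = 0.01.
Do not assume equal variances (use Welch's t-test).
Welch's two-sample t-test:
H₀: μ₁ = μ₂
H₁: μ₁ ≠ μ₂
s₁²/n₁ = 11.94²/32 = 4.4551,  s₂²/n₂ = 12.88²/28 = 5.9248
SE = √(s₁²/n₁ + s₂²/n₂) = √(4.4551 + 5.9248) = 3.2218
df (Welch-Satterthwaite) = (s₁²/n₁ + s₂²/n₂)² / [(s₁²/n₁)²/(n₁-1) + (s₂²/n₂)²/(n₂-1)] ≈ 55.53
t = (x̄₁ - x̄₂) / SE = (72.01 - 73.18) / 3.2218 = -1.17 / 3.2218 = -0.363
p-value = 0.7179

Since p-value > α = 0.01, we fail to reject H₀.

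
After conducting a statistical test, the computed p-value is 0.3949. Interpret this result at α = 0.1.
Since p = 0.3949 > α = 0.1, fail to reject H₀.
There is insufficient evidence to reject the null hypothesis; the result is not statistically significant at the 0.1 level.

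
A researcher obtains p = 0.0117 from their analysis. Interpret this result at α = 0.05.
Since p = 0.0117 < α = 0.05, reject H₀.
There is sufficient evidence to reject the null hypothesis; the result is statistically significant at the 0.05 level.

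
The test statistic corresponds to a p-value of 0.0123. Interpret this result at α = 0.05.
Since p = 0.0123 < α = 0.05, reject H₀.
There is sufficient evidence to reject the null hypothesis; the result is statistically significant at the 0.05 level.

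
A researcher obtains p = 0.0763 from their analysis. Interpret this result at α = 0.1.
Since p = 0.0763 < α = 0.1, reject H₀.
There is sufficient evidence to reject the null hypothesis; the result is statistically significant at the 0.1 level.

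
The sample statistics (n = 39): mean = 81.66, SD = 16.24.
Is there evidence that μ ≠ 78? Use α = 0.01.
One-sample t-test:
H₀: μ = 78
H₁: μ ≠ 78
df = n - 1 = 38
t = (x̄ - μ₀) / (s/√n) = (81.66 - 78) / (16.24/√39) = 1.407
p-value = 0.1674

Since p-value > α = 0.01, we fail to reject H₀.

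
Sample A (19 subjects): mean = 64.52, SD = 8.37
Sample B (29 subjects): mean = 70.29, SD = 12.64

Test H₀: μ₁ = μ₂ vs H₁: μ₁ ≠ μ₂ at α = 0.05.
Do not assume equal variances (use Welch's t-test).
Welch's two-sample t-test:
H₀: μ₁ = μ₂
H₁: μ₁ ≠ μ₂
s₁²/n₁ = 8.37²/19 = 3.6872,  s₂²/n₂ = 12.64²/29 = 5.5093
SE = √(s₁²/n₁ + s₂²/n₂) = √(3.6872 + 5.5093) = 3.0326
df (Welch-Satterthwaite) = (s₁²/n₁ + s₂²/n₂)² / [(s₁²/n₁)²/(n₁-1) + (s₂²/n₂)²/(n₂-1)] ≈ 45.98
t = (x̄₁ - x̄₂) / SE = (64.52 - 70.29) / 3.0326 = -5.77 / 3.0326 = -1.903
p-value = 0.0634

Since p-value > α = 0.05, we fail to reject H₀.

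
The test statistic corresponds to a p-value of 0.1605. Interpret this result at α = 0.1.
Since p = 0.1605 > α = 0.1, fail to reject H₀.
There is insufficient evidence to reject the null hypothesis; the result is not statistically significant at the 0.1 level.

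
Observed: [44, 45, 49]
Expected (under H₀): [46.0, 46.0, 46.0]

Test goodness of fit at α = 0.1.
Chi-square goodness of fit test:
H₀: observed counts match expected distribution
H₁: observed counts differ from expected distribution
df = k - 1 = 2
χ² = Σ(O - E)²/E
   = (44 - 46.0)²/46.0 + (45 - 46.0)²/46.0 + (49 - 46.0)²/46.0
   = 0.087 + 0.022 + 0.196
   = 0.30
p-value = 0.8588

Since p-value > α = 0.1, we fail to reject H₀.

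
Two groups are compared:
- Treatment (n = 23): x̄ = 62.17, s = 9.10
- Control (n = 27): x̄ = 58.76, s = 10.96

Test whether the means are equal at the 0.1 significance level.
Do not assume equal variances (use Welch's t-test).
Welch's two-sample t-test:
H₀: μ₁ = μ₂
H₁: μ₁ ≠ μ₂
s₁²/n₁ = 9.10²/23 = 3.6004,  s₂²/n₂ = 10.96²/27 = 4.4489
SE = √(s₁²/n₁ + s₂²/n₂) = √(3.6004 + 4.4489) = 2.8371
df (Welch-Satterthwaite) = (s₁²/n₁ + s₂²/n₂)² / [(s₁²/n₁)²/(n₁-1) + (s₂²/n₂)²/(n₂-1)] ≈ 47.98
t = (x̄₁ - x̄₂) / SE = (62.17 - 58.76) / 2.8371 = 3.41 / 2.8371 = 1.202
p-value = 0.2353

Since p-value > α = 0.1, we fail to reject H₀.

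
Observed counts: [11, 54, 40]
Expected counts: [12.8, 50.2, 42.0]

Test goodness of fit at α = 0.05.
Chi-square goodness of fit test:
H₀: observed counts match expected distribution
H₁: observed counts differ from expected distribution
df = k - 1 = 2
χ² = Σ(O - E)²/E
   = (11 - 12.8)²/12.8 + (54 - 50.2)²/50.2 + (40 - 42.0)²/42.0
   = 0.253 + 0.288 + 0.095
   = 0.64
p-value = 0.7276

Since p-value > α = 0.05, we fail to reject H₀.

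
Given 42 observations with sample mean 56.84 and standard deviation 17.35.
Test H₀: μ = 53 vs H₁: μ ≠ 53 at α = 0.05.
One-sample t-test:
H₀: μ = 53
H₁: μ ≠ 53
df = n - 1 = 41
t = (x̄ - μ₀) / (s/√n) = (56.84 - 53) / (17.35/√42) = 1.434
p-value = 0.1591

Since p-value > α = 0.05, we fail to reject H₀.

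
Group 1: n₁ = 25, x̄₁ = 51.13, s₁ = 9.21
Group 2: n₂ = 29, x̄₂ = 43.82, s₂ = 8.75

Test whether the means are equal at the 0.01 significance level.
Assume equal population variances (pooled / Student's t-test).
Student's two-sample t-test (equal variances):
H₀: μ₁ = μ₂
H₁: μ₁ ≠ μ₂
df = n₁ + n₂ - 2 = 52
Pooled variance s_p² = [(n₁-1)s₁² + (n₂-1)s₂²] / (n₁ + n₂ - 2) = [(24)(9.21²) + (28)(8.75²)] / 52 = 80.3755
SE = √(s_p²(1/n₁ + 1/n₂)) = √(80.3755 × (1/25 + 1/29)) = 2.4468
t = (x̄₁ - x̄₂) / SE = (51.13 - 43.82) / 2.4468 = 7.31 / 2.4468 = 2.988
p-value = 0.0043

Since p-value < α = 0.01, we reject H₀.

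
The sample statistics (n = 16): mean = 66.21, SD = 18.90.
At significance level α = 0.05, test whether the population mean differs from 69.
One-sample t-test:
H₀: μ = 69
H₁: μ ≠ 69
df = n - 1 = 15
t = (x̄ - μ₀) / (s/√n) = (66.21 - 69) / (18.90/√16) = -0.590
p-value = 0.5637

Since p-value > α = 0.05, we fail to reject H₀.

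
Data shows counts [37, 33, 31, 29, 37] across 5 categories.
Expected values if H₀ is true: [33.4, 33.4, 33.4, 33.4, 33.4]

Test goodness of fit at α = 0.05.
Chi-square goodness of fit test:
H₀: observed counts match expected distribution
H₁: observed counts differ from expected distribution
df = k - 1 = 4
χ² = Σ(O - E)²/E
   = (37 - 33.4)²/33.4 + (33 - 33.4)²/33.4 + (31 - 33.4)²/33.4 + (29 - 33.4)²/33.4 + (37 - 33.4)²/33.4
   = 0.388 + 0.005 + 0.172 + 0.580 + 0.388
   = 1.53
p-value = 0.8208

Since p-value > α = 0.05, we fail to reject H₀.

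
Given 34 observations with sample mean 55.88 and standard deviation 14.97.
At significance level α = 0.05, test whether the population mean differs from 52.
One-sample t-test:
H₀: μ = 52
H₁: μ ≠ 52
df = n - 1 = 33
t = (x̄ - μ₀) / (s/√n) = (55.88 - 52) / (14.97/√34) = 1.511
p-value = 0.1402

Since p-value > α = 0.05, we fail to reject H₀.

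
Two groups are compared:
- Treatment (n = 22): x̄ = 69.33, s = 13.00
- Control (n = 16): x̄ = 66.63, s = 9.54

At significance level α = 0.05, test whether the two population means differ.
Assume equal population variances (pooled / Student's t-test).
Student's two-sample t-test (equal variances):
H₀: μ₁ = μ₂
H₁: μ₁ ≠ μ₂
df = n₁ + n₂ - 2 = 36
Pooled variance s_p² = [(n₁-1)s₁² + (n₂-1)s₂²] / (n₁ + n₂ - 2) = [(21)(13.00²) + (15)(9.54²)] / 36 = 136.5048
SE = √(s_p²(1/n₁ + 1/n₂)) = √(136.5048 × (1/22 + 1/16)) = 3.8388
t = (x̄₁ - x̄₂) / SE = (69.33 - 66.63) / 3.8388 = 2.70 / 3.8388 = 0.703
p-value = 0.4864

Since p-value > α = 0.05, we fail to reject H₀.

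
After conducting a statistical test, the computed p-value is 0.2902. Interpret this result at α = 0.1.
Since p = 0.2902 > α = 0.1, fail to reject H₀.
There is insufficient evidence to reject the null hypothesis; the result is not statistically significant at the 0.1 level.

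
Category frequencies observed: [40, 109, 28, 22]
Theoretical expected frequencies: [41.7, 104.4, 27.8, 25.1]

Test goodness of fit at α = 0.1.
Chi-square goodness of fit test:
H₀: observed counts match expected distribution
H₁: observed counts differ from expected distribution
df = k - 1 = 3
χ² = Σ(O - E)²/E
   = (40 - 41.7)²/41.7 + (109 - 104.4)²/104.4 + (28 - 27.8)²/27.8 + (22 - 25.1)²/25.1
   = 0.069 + 0.203 + 0.001 + 0.383
   = 0.66
p-value = 0.8834

Since p-value > α = 0.1, we fail to reject H₀.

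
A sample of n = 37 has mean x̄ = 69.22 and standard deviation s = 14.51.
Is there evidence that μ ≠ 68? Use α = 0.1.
One-sample t-test:
H₀: μ = 68
H₁: μ ≠ 68
df = n - 1 = 36
t = (x̄ - μ₀) / (s/√n) = (69.22 - 68) / (14.51/√37) = 0.511
p-value = 0.6122

Since p-value > α = 0.1, we fail to reject H₀.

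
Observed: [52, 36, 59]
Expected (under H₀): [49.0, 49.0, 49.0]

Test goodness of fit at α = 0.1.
Chi-square goodness of fit test:
H₀: observed counts match expected distribution
H₁: observed counts differ from expected distribution
df = k - 1 = 2
χ² = Σ(O - E)²/E
   = (52 - 49.0)²/49.0 + (36 - 49.0)²/49.0 + (59 - 49.0)²/49.0
   = 0.184 + 3.449 + 2.041
   = 5.67
p-value = 0.0586

Since p-value < α = 0.1, we reject H₀.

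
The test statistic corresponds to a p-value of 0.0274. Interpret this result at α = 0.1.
Since p = 0.0274 < α = 0.1, reject H₀.
There is sufficient evidence to reject the null hypothesis; the result is statistically significant at the 0.1 level.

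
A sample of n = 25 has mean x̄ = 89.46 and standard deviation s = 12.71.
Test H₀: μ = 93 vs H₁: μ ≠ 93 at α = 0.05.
One-sample t-test:
H₀: μ = 93
H₁: μ ≠ 93
df = n - 1 = 24
t = (x̄ - μ₀) / (s/√n) = (89.46 - 93) / (12.71/√25) = -1.393
p-value = 0.1765

Since p-value > α = 0.05, we fail to reject H₀.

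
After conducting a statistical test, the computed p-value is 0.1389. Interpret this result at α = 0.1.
Since p = 0.1389 > α = 0.1, fail to reject H₀.
There is insufficient evidence to reject the null hypothesis; the result is not statistically significant at the 0.1 level.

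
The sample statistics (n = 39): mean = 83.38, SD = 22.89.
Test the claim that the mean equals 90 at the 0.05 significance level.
One-sample t-test:
H₀: μ = 90
H₁: μ ≠ 90
df = n - 1 = 38
t = (x̄ - μ₀) / (s/√n) = (83.38 - 90) / (22.89/√39) = -1.806
p-value = 0.0788

Since p-value > α = 0.05, we fail to reject H₀.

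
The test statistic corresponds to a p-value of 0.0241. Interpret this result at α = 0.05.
Since p = 0.0241 < α = 0.05, reject H₀.
There is sufficient evidence to reject the null hypothesis; the result is statistically significant at the 0.05 level.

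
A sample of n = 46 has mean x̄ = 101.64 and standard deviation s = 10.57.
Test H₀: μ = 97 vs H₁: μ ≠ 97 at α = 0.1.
One-sample t-test:
H₀: μ = 97
H₁: μ ≠ 97
df = n - 1 = 45
t = (x̄ - μ₀) / (s/√n) = (101.64 - 97) / (10.57/√46) = 2.977
p-value = 0.0047

Since p-value < α = 0.1, we reject H₀.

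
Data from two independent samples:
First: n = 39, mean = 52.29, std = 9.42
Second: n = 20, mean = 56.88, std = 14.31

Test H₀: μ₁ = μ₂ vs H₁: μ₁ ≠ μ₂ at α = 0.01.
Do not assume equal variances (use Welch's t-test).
Welch's two-sample t-test:
H₀: μ₁ = μ₂
H₁: μ₁ ≠ μ₂
s₁²/n₁ = 9.42²/39 = 2.2753,  s₂²/n₂ = 14.31²/20 = 10.2388
SE = √(s₁²/n₁ + s₂²/n₂) = √(2.2753 + 10.2388) = 3.5375
df (Welch-Satterthwaite) = (s₁²/n₁ + s₂²/n₂)² / [(s₁²/n₁)²/(n₁-1) + (s₂²/n₂)²/(n₂-1)] ≈ 27.70
t = (x̄₁ - x̄₂) / SE = (52.29 - 56.88) / 3.5375 = -4.59 / 3.5375 = -1.298
p-value = 0.2052

Since p-value > α = 0.01, we fail to reject H₀.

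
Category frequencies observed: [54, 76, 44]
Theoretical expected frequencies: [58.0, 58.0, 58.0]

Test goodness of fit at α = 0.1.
Chi-square goodness of fit test:
H₀: observed counts match expected distribution
H₁: observed counts differ from expected distribution
df = k - 1 = 2
χ² = Σ(O - E)²/E
   = (54 - 58.0)²/58.0 + (76 - 58.0)²/58.0 + (44 - 58.0)²/58.0
   = 0.276 + 5.586 + 3.379
   = 9.24
p-value = 0.0098

Since p-value < α = 0.1, we reject H₀.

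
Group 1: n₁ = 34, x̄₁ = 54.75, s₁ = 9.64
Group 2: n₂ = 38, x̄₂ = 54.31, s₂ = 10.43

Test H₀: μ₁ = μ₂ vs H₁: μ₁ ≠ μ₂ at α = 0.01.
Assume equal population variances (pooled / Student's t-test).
Student's two-sample t-test (equal variances):
H₀: μ₁ = μ₂
H₁: μ₁ ≠ μ₂
df = n₁ + n₂ - 2 = 70
Pooled variance s_p² = [(n₁-1)s₁² + (n₂-1)s₂²] / (n₁ + n₂ - 2) = [(33)(9.64²) + (37)(10.43²)] / 70 = 101.3103
SE = √(s_p²(1/n₁ + 1/n₂)) = √(101.3103 × (1/34 + 1/38)) = 2.3761
t = (x̄₁ - x̄₂) / SE = (54.75 - 54.31) / 2.3761 = 0.44 / 2.3761 = 0.185
p-value = 0.8536

Since p-value > α = 0.01, we fail to reject H₀.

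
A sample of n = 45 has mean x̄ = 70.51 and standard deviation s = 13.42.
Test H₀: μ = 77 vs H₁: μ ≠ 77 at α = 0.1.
One-sample t-test:
H₀: μ = 77
H₁: μ ≠ 77
df = n - 1 = 44
t = (x̄ - μ₀) / (s/√n) = (70.51 - 77) / (13.42/√45) = -3.244
p-value = 0.0023

Since p-value < α = 0.1, we reject H₀.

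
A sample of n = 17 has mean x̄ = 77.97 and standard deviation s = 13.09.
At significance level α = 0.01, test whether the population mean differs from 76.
One-sample t-test:
H₀: μ = 76
H₁: μ ≠ 76
df = n - 1 = 16
t = (x̄ - μ₀) / (s/√n) = (77.97 - 76) / (13.09/√17) = 0.621
p-value = 0.5437

Since p-value > α = 0.01, we fail to reject H₀.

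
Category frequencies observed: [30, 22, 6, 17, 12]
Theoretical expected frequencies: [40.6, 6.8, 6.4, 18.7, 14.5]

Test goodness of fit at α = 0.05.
Chi-square goodness of fit test:
H₀: observed counts match expected distribution
H₁: observed counts differ from expected distribution
df = k - 1 = 4
χ² = Σ(O - E)²/E
   = (30 - 40.6)²/40.6 + (22 - 6.8)²/6.8 + (6 - 6.4)²/6.4 + (17 - 18.7)²/18.7 + (12 - 14.5)²/14.5
   = 2.767 + 33.976 + 0.025 + 0.155 + 0.431
   = 37.35
p-value < 0.0001

Since p-value < α = 0.05, we reject H₀.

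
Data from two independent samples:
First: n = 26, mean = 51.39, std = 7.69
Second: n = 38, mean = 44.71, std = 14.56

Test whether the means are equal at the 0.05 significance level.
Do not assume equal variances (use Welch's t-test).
Welch's two-sample t-test:
H₀: μ₁ = μ₂
H₁: μ₁ ≠ μ₂
s₁²/n₁ = 7.69²/26 = 2.2745,  s₂²/n₂ = 14.56²/38 = 5.5788
SE = √(s₁²/n₁ + s₂²/n₂) = √(2.2745 + 5.5788) = 2.8024
df (Welch-Satterthwaite) = (s₁²/n₁ + s₂²/n₂)² / [(s₁²/n₁)²/(n₁-1) + (s₂²/n₂)²/(n₂-1)] ≈ 58.84
t = (x̄₁ - x̄₂) / SE = (51.39 - 44.71) / 2.8024 = 6.68 / 2.8024 = 2.384
p-value = 0.0204

Since p-value < α = 0.05, we reject H₀.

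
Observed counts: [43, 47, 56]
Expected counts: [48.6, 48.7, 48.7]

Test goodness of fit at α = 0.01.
Chi-square goodness of fit test:
H₀: observed counts match expected distribution
H₁: observed counts differ from expected distribution
df = k - 1 = 2
χ² = Σ(O - E)²/E
   = (43 - 48.6)²/48.6 + (47 - 48.7)²/48.7 + (56 - 48.7)²/48.7
   = 0.645 + 0.059 + 1.094
   = 1.80
p-value = 0.4068

Since p-value > α = 0.01, we fail to reject H₀.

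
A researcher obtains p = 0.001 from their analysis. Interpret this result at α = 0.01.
Since p = 0.001 < α = 0.01, reject H₀.
There is sufficient evidence to reject the null hypothesis; the result is statistically significant at the 0.01 level.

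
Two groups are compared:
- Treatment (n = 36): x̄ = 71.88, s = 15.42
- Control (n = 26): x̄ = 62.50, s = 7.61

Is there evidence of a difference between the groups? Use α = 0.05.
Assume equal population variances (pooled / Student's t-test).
Student's two-sample t-test (equal variances):
H₀: μ₁ = μ₂
H₁: μ₁ ≠ μ₂
df = n₁ + n₂ - 2 = 60
Pooled variance s_p² = [(n₁-1)s₁² + (n₂-1)s₂²] / (n₁ + n₂ - 2) = [(35)(15.42²) + (25)(7.61²)] / 60 = 162.8329
SE = √(s_p²(1/n₁ + 1/n₂)) = √(162.8329 × (1/36 + 1/26)) = 3.2842
t = (x̄₁ - x̄₂) / SE = (71.88 - 62.50) / 3.2842 = 9.38 / 3.2842 = 2.856
p-value = 0.0059

Since p-value < α = 0.05, we reject H₀.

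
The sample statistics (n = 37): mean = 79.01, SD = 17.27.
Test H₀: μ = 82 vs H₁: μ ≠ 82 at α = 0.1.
One-sample t-test:
H₀: μ = 82
H₁: μ ≠ 82
df = n - 1 = 36
t = (x̄ - μ₀) / (s/√n) = (79.01 - 82) / (17.27/√37) = -1.053
p-value = 0.2993

Since p-value > α = 0.1, we fail to reject H₀.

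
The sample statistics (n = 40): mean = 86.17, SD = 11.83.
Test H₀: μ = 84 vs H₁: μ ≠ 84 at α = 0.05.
One-sample t-test:
H₀: μ = 84
H₁: μ ≠ 84
df = n - 1 = 39
t = (x̄ - μ₀) / (s/√n) = (86.17 - 84) / (11.83/√40) = 1.160
p-value = 0.2531

Since p-value > α = 0.05, we fail to reject H₀.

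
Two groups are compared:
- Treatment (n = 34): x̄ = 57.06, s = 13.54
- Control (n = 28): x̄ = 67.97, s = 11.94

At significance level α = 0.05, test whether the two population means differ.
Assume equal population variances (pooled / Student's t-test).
Student's two-sample t-test (equal variances):
H₀: μ₁ = μ₂
H₁: μ₁ ≠ μ₂
df = n₁ + n₂ - 2 = 60
Pooled variance s_p² = [(n₁-1)s₁² + (n₂-1)s₂²] / (n₁ + n₂ - 2) = [(33)(13.54²) + (27)(11.94²)] / 60 = 164.9860
SE = √(s_p²(1/n₁ + 1/n₂)) = √(164.9860 × (1/34 + 1/28)) = 3.2779
t = (x̄₁ - x̄₂) / SE = (57.06 - 67.97) / 3.2779 = -10.91 / 3.2779 = -3.328
p-value = 0.0015

Since p-value < α = 0.05, we reject H₀.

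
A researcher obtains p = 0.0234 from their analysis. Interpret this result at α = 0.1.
Since p = 0.0234 < α = 0.1, reject H₀.
There is sufficient evidence to reject the null hypothesis; the result is statistically significant at the 0.1 level.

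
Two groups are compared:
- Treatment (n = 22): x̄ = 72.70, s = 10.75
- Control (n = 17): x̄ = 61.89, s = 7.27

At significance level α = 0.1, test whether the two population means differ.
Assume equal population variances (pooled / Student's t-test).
Student's two-sample t-test (equal variances):
H₀: μ₁ = μ₂
H₁: μ₁ ≠ μ₂
df = n₁ + n₂ - 2 = 37
Pooled variance s_p² = [(n₁-1)s₁² + (n₂-1)s₂²] / (n₁ + n₂ - 2) = [(21)(10.75²) + (16)(7.27²)] / 37 = 88.4448
SE = √(s_p²(1/n₁ + 1/n₂)) = √(88.4448 × (1/22 + 1/17)) = 3.0369
t = (x̄₁ - x̄₂) / SE = (72.70 - 61.89) / 3.0369 = 10.81 / 3.0369 = 3.560
p-value = 0.0010

Since p-value < α = 0.1, we reject H₀.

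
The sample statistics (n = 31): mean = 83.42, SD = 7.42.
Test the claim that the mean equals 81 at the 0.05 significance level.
One-sample t-test:
H₀: μ = 81
H₁: μ ≠ 81
df = n - 1 = 30
t = (x̄ - μ₀) / (s/√n) = (83.42 - 81) / (7.42/√31) = 1.816
p-value = 0.0794

Since p-value > α = 0.05, we fail to reject H₀.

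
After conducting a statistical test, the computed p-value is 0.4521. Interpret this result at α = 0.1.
Since p = 0.4521 > α = 0.1, fail to reject H₀.
There is insufficient evidence to reject the null hypothesis; the result is not statistically significant at the 0.1 level.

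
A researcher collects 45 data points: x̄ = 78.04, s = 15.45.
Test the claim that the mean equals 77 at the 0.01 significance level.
One-sample t-test:
H₀: μ = 77
H₁: μ ≠ 77
df = n - 1 = 44
t = (x̄ - μ₀) / (s/√n) = (78.04 - 77) / (15.45/√45) = 0.452
p-value = 0.6538

Since p-value > α = 0.01, we fail to reject H₀.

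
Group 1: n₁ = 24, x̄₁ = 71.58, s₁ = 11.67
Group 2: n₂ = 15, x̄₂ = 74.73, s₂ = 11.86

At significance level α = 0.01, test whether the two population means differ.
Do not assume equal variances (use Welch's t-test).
Welch's two-sample t-test:
H₀: μ₁ = μ₂
H₁: μ₁ ≠ μ₂
s₁²/n₁ = 11.67²/24 = 5.6745,  s₂²/n₂ = 11.86²/15 = 9.3773
SE = √(s₁²/n₁ + s₂²/n₂) = √(5.6745 + 9.3773) = 3.8797
df (Welch-Satterthwaite) = (s₁²/n₁ + s₂²/n₂)² / [(s₁²/n₁)²/(n₁-1) + (s₂²/n₂)²/(n₂-1)] ≈ 29.50
t = (x̄₁ - x̄₂) / SE = (71.58 - 74.73) / 3.8797 = -3.15 / 3.8797 = -0.812
p-value = 0.4233

Since p-value > α = 0.01, we fail to reject H₀.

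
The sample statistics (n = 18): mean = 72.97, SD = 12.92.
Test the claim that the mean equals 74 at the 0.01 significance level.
One-sample t-test:
H₀: μ = 74
H₁: μ ≠ 74
df = n - 1 = 17
t = (x̄ - μ₀) / (s/√n) = (72.97 - 74) / (12.92/√18) = -0.338
p-value = 0.7393

Since p-value > α = 0.01, we fail to reject H₀.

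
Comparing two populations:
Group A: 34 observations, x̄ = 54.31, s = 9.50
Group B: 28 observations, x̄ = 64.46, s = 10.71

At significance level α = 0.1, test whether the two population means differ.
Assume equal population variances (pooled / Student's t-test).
Student's two-sample t-test (equal variances):
H₀: μ₁ = μ₂
H₁: μ₁ ≠ μ₂
df = n₁ + n₂ - 2 = 60
Pooled variance s_p² = [(n₁-1)s₁² + (n₂-1)s₂²] / (n₁ + n₂ - 2) = [(33)(9.50²) + (27)(10.71²)] / 60 = 101.2543
SE = √(s_p²(1/n₁ + 1/n₂)) = √(101.2543 × (1/34 + 1/28)) = 2.5679
t = (x̄₁ - x̄₂) / SE = (54.31 - 64.46) / 2.5679 = -10.15 / 2.5679 = -3.953
p-value = 0.0002

Since p-value < α = 0.1, we reject H₀.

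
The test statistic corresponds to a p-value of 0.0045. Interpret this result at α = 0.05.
Since p = 0.0045 < α = 0.05, reject H₀.
There is sufficient evidence to reject the null hypothesis; the result is statistically significant at the 0.05 level.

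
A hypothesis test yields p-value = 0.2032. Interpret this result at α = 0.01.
Since p = 0.2032 > α = 0.01, fail to reject H₀.
There is insufficient evidence to reject the null hypothesis; the result is not statistically significant at the 0.01 level.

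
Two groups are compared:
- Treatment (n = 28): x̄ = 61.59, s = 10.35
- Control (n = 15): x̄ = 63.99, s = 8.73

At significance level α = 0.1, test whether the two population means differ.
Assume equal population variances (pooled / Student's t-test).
Student's two-sample t-test (equal variances):
H₀: μ₁ = μ₂
H₁: μ₁ ≠ μ₂
df = n₁ + n₂ - 2 = 41
Pooled variance s_p² = [(n₁-1)s₁² + (n₂-1)s₂²] / (n₁ + n₂ - 2) = [(27)(10.35²) + (14)(8.73²)] / 41 = 96.5680
SE = √(s_p²(1/n₁ + 1/n₂)) = √(96.5680 × (1/28 + 1/15)) = 3.1443
t = (x̄₁ - x̄₂) / SE = (61.59 - 63.99) / 3.1443 = -2.40 / 3.1443 = -0.763
p-value = 0.4497

Since p-value > α = 0.1, we fail to reject H₀.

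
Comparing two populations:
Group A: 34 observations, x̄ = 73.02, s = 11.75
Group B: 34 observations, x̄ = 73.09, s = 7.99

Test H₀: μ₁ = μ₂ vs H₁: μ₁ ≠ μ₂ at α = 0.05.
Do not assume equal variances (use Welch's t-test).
Welch's two-sample t-test:
H₀: μ₁ = μ₂
H₁: μ₁ ≠ μ₂
s₁²/n₁ = 11.75²/34 = 4.0607,  s₂²/n₂ = 7.99²/34 = 1.8777
SE = √(s₁²/n₁ + s₂²/n₂) = √(4.0607 + 1.8777) = 2.4369
df (Welch-Satterthwaite) = (s₁²/n₁ + s₂²/n₂)² / [(s₁²/n₁)²/(n₁-1) + (s₂²/n₂)²/(n₂-1)] ≈ 58.14
t = (x̄₁ - x̄₂) / SE = (73.02 - 73.09) / 2.4369 = -0.07 / 2.4369 = -0.029
p-value = 0.9772

Since p-value > α = 0.05, we fail to reject H₀.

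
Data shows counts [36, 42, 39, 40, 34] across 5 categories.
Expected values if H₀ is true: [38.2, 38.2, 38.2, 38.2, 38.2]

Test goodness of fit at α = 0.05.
Chi-square goodness of fit test:
H₀: observed counts match expected distribution
H₁: observed counts differ from expected distribution
df = k - 1 = 4
χ² = Σ(O - E)²/E
   = (36 - 38.2)²/38.2 + (42 - 38.2)²/38.2 + (39 - 38.2)²/38.2 + (40 - 38.2)²/38.2 + (34 - 38.2)²/38.2
   = 0.127 + 0.378 + 0.017 + 0.085 + 0.462
   = 1.07
p-value = 0.8993

Since p-value > α = 0.05, we fail to reject H₀.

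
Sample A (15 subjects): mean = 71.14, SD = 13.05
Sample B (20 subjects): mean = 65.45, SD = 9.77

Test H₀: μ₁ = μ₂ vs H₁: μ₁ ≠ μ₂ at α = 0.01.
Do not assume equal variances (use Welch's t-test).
Welch's two-sample t-test:
H₀: μ₁ = μ₂
H₁: μ₁ ≠ μ₂
s₁²/n₁ = 13.05²/15 = 11.3535,  s₂²/n₂ = 9.77²/20 = 4.7726
SE = √(s₁²/n₁ + s₂²/n₂) = √(11.3535 + 4.7726) = 4.0157
df (Welch-Satterthwaite) = (s₁²/n₁ + s₂²/n₂)² / [(s₁²/n₁)²/(n₁-1) + (s₂²/n₂)²/(n₂-1)] ≈ 24.99
t = (x̄₁ - x̄₂) / SE = (71.14 - 65.45) / 4.0157 = 5.69 / 4.0157 = 1.417
p-value = 0.1689

Since p-value > α = 0.01, we fail to reject H₀.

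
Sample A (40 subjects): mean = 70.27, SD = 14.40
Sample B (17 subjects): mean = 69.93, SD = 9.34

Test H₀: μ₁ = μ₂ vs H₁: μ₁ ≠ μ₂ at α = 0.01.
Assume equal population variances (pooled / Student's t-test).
Student's two-sample t-test (equal variances):
H₀: μ₁ = μ₂
H₁: μ₁ ≠ μ₂
df = n₁ + n₂ - 2 = 55
Pooled variance s_p² = [(n₁-1)s₁² + (n₂-1)s₂²] / (n₁ + n₂ - 2) = [(39)(14.40²) + (16)(9.34²)] / 55 = 172.4147
SE = √(s_p²(1/n₁ + 1/n₂)) = √(172.4147 × (1/40 + 1/17)) = 3.8016
t = (x̄₁ - x̄₂) / SE = (70.27 - 69.93) / 3.8016 = 0.34 / 3.8016 = 0.089
p-value = 0.9291

Since p-value > α = 0.01, we fail to reject H₀.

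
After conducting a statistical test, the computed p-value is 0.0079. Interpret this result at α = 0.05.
Since p = 0.0079 < α = 0.05, reject H₀.
There is sufficient evidence to reject the null hypothesis; the result is statistically significant at the 0.05 level.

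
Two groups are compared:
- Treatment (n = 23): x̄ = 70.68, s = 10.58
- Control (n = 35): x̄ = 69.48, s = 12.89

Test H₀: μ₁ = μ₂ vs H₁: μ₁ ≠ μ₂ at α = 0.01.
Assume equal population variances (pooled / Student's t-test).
Student's two-sample t-test (equal variances):
H₀: μ₁ = μ₂
H₁: μ₁ ≠ μ₂
df = n₁ + n₂ - 2 = 56
Pooled variance s_p² = [(n₁-1)s₁² + (n₂-1)s₂²] / (n₁ + n₂ - 2) = [(22)(10.58²) + (34)(12.89²)] / 56 = 144.8531
SE = √(s_p²(1/n₁ + 1/n₂)) = √(144.8531 × (1/23 + 1/35)) = 3.2306
t = (x̄₁ - x̄₂) / SE = (70.68 - 69.48) / 3.2306 = 1.20 / 3.2306 = 0.371
p-value = 0.7117

Since p-value > α = 0.01, we fail to reject H₀.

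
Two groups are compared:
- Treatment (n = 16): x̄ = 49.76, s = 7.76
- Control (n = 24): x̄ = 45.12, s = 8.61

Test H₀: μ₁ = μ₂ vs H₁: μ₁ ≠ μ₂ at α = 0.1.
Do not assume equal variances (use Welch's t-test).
Welch's two-sample t-test:
H₀: μ₁ = μ₂
H₁: μ₁ ≠ μ₂
s₁²/n₁ = 7.76²/16 = 3.7636,  s₂²/n₂ = 8.61²/24 = 3.0888
SE = √(s₁²/n₁ + s₂²/n₂) = √(3.7636 + 3.0888) = 2.6177
df (Welch-Satterthwaite) = (s₁²/n₁ + s₂²/n₂)² / [(s₁²/n₁)²/(n₁-1) + (s₂²/n₂)²/(n₂-1)] ≈ 34.55
t = (x̄₁ - x̄₂) / SE = (49.76 - 45.12) / 2.6177 = 4.64 / 2.6177 = 1.773
p-value = 0.0851

Since p-value < α = 0.1, we reject H₀.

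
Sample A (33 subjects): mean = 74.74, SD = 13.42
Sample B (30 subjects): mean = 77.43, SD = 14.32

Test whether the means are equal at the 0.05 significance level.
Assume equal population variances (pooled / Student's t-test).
Student's two-sample t-test (equal variances):
H₀: μ₁ = μ₂
H₁: μ₁ ≠ μ₂
df = n₁ + n₂ - 2 = 61
Pooled variance s_p² = [(n₁-1)s₁² + (n₂-1)s₂²] / (n₁ + n₂ - 2) = [(32)(13.42²) + (29)(14.32²)] / 61 = 191.9655
SE = √(s_p²(1/n₁ + 1/n₂)) = √(191.9655 × (1/33 + 1/30)) = 3.4951
t = (x̄₁ - x̄₂) / SE = (74.74 - 77.43) / 3.4951 = -2.69 / 3.4951 = -0.770
p-value = 0.4445

Since p-value > α = 0.05, we fail to reject H₀.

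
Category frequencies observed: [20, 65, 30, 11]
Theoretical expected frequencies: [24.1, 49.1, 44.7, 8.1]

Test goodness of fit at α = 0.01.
Chi-square goodness of fit test:
H₀: observed counts match expected distribution
H₁: observed counts differ from expected distribution
df = k - 1 = 3
χ² = Σ(O - E)²/E
   = (20 - 24.1)²/24.1 + (65 - 49.1)²/49.1 + (30 - 44.7)²/44.7 + (11 - 8.1)²/8.1
   = 0.698 + 5.149 + 4.834 + 1.038
   = 11.72
p-value = 0.0084

Since p-value < α = 0.01, we reject H₀.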